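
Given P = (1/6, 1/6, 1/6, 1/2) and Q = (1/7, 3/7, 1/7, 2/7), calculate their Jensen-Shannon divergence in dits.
0.0198 dits

Jensen-Shannon divergence is:
JSD(P||Q) = 0.5 × D_KL(P||M) + 0.5 × D_KL(Q||M)
where M = 0.5 × (P + Q) is the mixture distribution.

M = 0.5 × (1/6, 1/6, 1/6, 1/2) + 0.5 × (1/7, 3/7, 1/7, 2/7) = (0.154762, 0.297619, 0.154762, 11/28)

D_KL(P||M) = 0.0211 dits
D_KL(Q||M) = 0.0184 dits

JSD(P||Q) = 0.5 × 0.0211 + 0.5 × 0.0184 = 0.0198 dits

Unlike KL divergence, JSD is symmetric and bounded: 0 ≤ JSD ≤ log(2).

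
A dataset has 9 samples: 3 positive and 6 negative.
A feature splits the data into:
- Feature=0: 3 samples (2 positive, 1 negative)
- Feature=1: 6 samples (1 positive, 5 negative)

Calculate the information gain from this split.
0.1788 bits

Information Gain = H(Y) - H(Y|Feature)

Before split:
P(positive) = 3/9 = 0.3333
H(Y) = 0.9183 bits

After split:
Feature=0: H = 0.9183 bits (weight = 3/9)
Feature=1: H = 0.6500 bits (weight = 6/9)
H(Y|Feature) = (3/9)×0.9183 + (6/9)×0.6500 = 0.7394 bits

Information Gain = 0.9183 - 0.7394 = 0.1788 bits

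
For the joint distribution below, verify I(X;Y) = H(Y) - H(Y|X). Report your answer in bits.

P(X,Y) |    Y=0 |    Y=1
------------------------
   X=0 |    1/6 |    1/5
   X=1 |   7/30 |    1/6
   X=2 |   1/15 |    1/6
I(X;Y) = 0.0390 bits

Mutual information has multiple equivalent forms:
- I(X;Y) = H(X) - H(X|Y)
- I(X;Y) = H(Y) - H(Y|X)
- I(X;Y) = H(X) + H(Y) - H(X,Y)

Computing all quantities:
H(X) = 1.5494, H(Y) = 0.9968, H(X,Y) = 2.5072
H(X|Y) = 1.5104, H(Y|X) = 0.9578

Verification:
H(X) - H(X|Y) = 1.5494 - 1.5104 = 0.0390
H(Y) - H(Y|X) = 0.9968 - 0.9578 = 0.0390
H(X) + H(Y) - H(X,Y) = 1.5494 + 0.9968 - 2.5072 = 0.0390

All forms give I(X;Y) = 0.0390 bits. ✓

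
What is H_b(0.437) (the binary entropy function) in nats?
0.6852 nats

The binary entropy function is:
H(p) = -p log(p) - (1-p) log(1-p)

H(0.437) = -0.437 × log_e(0.437) - 0.563 × log_e(0.563)
H(0.437) = 0.6852 nats

Note: Binary entropy is maximized at p=0.5 (H=1 bit) and minimized at p=0 or p=1 (H=0).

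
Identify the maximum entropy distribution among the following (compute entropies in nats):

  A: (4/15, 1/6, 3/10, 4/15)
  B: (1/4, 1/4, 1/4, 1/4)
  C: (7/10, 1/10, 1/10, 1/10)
B

For a discrete distribution over n outcomes, entropy is maximized by the uniform distribution.

Computing entropies:
H(A) = 1.3648 nats
H(B) = 1.3863 nats
H(C) = 0.9404 nats

The uniform distribution (where all probabilities equal 1/4) achieves the maximum entropy of log_e(4) = 1.3863 nats.

Distribution B has the highest entropy.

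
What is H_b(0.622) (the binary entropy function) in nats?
0.6631 nats

The binary entropy function is:
H(p) = -p log(p) - (1-p) log(1-p)

H(0.622) = -0.622 × log_e(0.622) - 0.378 × log_e(0.378)
H(0.622) = 0.6631 nats

Note: Binary entropy is maximized at p=0.5 (H=1 bit) and minimized at p=0 or p=1 (H=0).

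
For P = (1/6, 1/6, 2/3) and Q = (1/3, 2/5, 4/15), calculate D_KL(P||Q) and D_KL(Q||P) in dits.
D_KL(P||Q) = 0.1518, D_KL(Q||P) = 0.1463

KL divergence is not symmetric: D_KL(P||Q) ≠ D_KL(Q||P) in general.

D_KL(P||Q) = 0.1518 dits
D_KL(Q||P) = 0.1463 dits

No, they are not equal!

This asymmetry is why KL divergence is not a true distance metric.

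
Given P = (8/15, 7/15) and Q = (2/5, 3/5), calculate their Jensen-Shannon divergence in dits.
0.0039 dits

Jensen-Shannon divergence is:
JSD(P||Q) = 0.5 × D_KL(P||M) + 0.5 × D_KL(Q||M)
where M = 0.5 × (P + Q) is the mixture distribution.

M = 0.5 × (8/15, 7/15) + 0.5 × (2/5, 3/5) = (7/15, 8/15)

D_KL(P||M) = 0.0039 dits
D_KL(Q||M) = 0.0039 dits

JSD(P||Q) = 0.5 × 0.0039 + 0.5 × 0.0039 = 0.0039 dits

Unlike KL divergence, JSD is symmetric and bounded: 0 ≤ JSD ≤ log(2).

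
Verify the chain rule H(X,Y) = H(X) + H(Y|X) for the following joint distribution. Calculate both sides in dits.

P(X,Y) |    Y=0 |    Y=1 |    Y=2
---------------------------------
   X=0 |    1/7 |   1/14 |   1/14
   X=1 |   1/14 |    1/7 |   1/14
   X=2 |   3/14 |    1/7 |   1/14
H(X,Y) = 0.9149, H(X) = 0.4686, H(Y|X) = 0.4463 (all in dits)

Chain rule: H(X,Y) = H(X) + H(Y|X)

Left side — joint entropy directly:
H(X,Y) = -Σ p(x,y) log p(x,y) = 0.9149 dits

Right side — compute H(Y|X) from the conditional distributions:
P(X) = (2/7, 2/7, 3/7), so H(X) = 0.4686 dits
H(Y|X) = Σ_x P(X=x) · H(Y|X=x):
  P(Y|X=0) = (1/2, 1/4, 1/4), H(Y|X=0) = 0.4515, weight P(X=0) = 2/7
  P(Y|X=1) = (1/4, 1/2, 1/4), H(Y|X=1) = 0.4515, weight P(X=1) = 2/7
  P(Y|X=2) = (1/2, 1/3, 1/6), H(Y|X=2) = 0.4392, weight P(X=2) = 3/7
H(Y|X) = 0.4463 dits

H(X) + H(Y|X) = 0.4686 + 0.4463 = 0.9149 dits

Both sides equal 0.9149 dits. ✓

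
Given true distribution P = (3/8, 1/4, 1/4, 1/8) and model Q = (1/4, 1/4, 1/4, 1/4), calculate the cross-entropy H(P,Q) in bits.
2.0000 bits

Cross-entropy: H(P,Q) = -Σ p(x) log q(x)

Alternatively: H(P,Q) = H(P) + D_KL(P||Q)
H(P) = 1.9056 bits
D_KL(P||Q) = 0.0944 bits

H(P,Q) = 1.9056 + 0.0944 = 2.0000 bits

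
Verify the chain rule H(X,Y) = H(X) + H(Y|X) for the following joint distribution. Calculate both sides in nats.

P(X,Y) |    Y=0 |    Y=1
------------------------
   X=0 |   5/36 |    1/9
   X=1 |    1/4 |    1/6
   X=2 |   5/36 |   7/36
H(X,Y) = 1.7561, H(X) = 1.0776, H(Y|X) = 0.6786 (all in nats)

Chain rule: H(X,Y) = H(X) + H(Y|X)

Left side — joint entropy directly:
H(X,Y) = -Σ p(x,y) log p(x,y) = 1.7561 nats

Right side — compute H(Y|X) from the conditional distributions:
P(X) = (1/4, 5/12, 1/3), so H(X) = 1.0776 nats
H(Y|X) = Σ_x P(X=x) · H(Y|X=x):
  P(Y|X=0) = (5/9, 4/9), H(Y|X=0) = 0.6870, weight P(X=0) = 1/4
  P(Y|X=1) = (3/5, 2/5), H(Y|X=1) = 0.6730, weight P(X=1) = 5/12
  P(Y|X=2) = (5/12, 7/12), H(Y|X=2) = 0.6792, weight P(X=2) = 1/3
H(Y|X) = 0.6786 nats

H(X) + H(Y|X) = 1.0776 + 0.6786 = 1.7561 nats

Both sides equal 1.7561 nats. ✓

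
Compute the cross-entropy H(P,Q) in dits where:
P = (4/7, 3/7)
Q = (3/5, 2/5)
0.2973 dits

Cross-entropy: H(P,Q) = -Σ p(x) log q(x)

Alternatively: H(P,Q) = H(P) + D_KL(P||Q)
H(P) = 0.2966 dits
D_KL(P||Q) = 0.0007 dits

H(P,Q) = 0.2966 + 0.0007 = 0.2973 dits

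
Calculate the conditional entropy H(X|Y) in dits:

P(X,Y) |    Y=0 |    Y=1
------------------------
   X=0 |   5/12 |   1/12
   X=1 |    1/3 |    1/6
0.2929 dits

Using the chain rule: H(X|Y) = H(X,Y) - H(Y)

First, compute H(X,Y) = 0.5371 dits

Marginal P(Y) = (3/4, 1/4)
H(Y) = 0.2442 dits

H(X|Y) = H(X,Y) - H(Y) = 0.5371 - 0.2442 = 0.2929 dits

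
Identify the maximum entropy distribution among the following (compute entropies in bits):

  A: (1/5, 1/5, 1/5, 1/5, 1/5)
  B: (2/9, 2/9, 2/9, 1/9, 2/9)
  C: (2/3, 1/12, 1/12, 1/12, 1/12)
A

For a discrete distribution over n outcomes, entropy is maximized by the uniform distribution.

Computing entropies:
H(A) = 2.3219 bits
H(B) = 2.2810 bits
H(C) = 1.5850 bits

The uniform distribution (where all probabilities equal 1/5) achieves the maximum entropy of log_2(5) = 2.3219 bits.

Distribution A has the highest entropy.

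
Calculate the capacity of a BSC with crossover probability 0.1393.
0.4176 bits

For a binary symmetric channel (BSC) with error probability p:
Capacity C = 1 - H(p) bits per symbol

where H(p) = -p log₂(p) - (1-p) log₂(1-p) is the binary entropy function.

H(0.1393) = 0.5824 bits
C = 1 - 0.5824 = 0.4176 bits per symbol

This means we can reliably transmit up to 0.4176 bits of information per channel use.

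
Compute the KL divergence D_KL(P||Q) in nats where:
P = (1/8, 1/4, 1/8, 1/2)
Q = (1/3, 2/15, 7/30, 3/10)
0.2119 nats

KL divergence: D_KL(P||Q) = Σ p(x) log(p(x)/q(x))

Computing term by term:
  x=0: 1/8 × log_e[(1/8)/(1/3)] = 1/8 × -0.9808 = -0.1226
  x=1: 1/4 × log_e[(1/4)/(2/15)] = 1/4 × 0.6286 = 0.1572
  x=2: 1/8 × log_e[(1/8)/(7/30)] = 1/8 × -0.6242 = -0.0780
  x=3: 1/2 × log_e[(1/2)/(3/10)] = 1/2 × 0.5108 = 0.2554

D_KL(P||Q) = 0.2119 nats

Note: KL divergence is always non-negative and equals 0 iff P = Q.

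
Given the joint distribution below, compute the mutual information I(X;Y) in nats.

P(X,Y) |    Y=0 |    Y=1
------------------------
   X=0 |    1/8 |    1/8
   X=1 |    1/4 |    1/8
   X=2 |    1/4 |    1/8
0.0109 nats

Mutual information: I(X;Y) = H(X) + H(Y) - H(X,Y)

Marginals:
P(X) = (1/4, 3/8, 3/8), H(X) = 1.0822 nats
P(Y) = (5/8, 3/8), H(Y) = 0.6616 nats

Joint entropy: H(X,Y) = 1.7329 nats

I(X;Y) = 1.0822 + 0.6616 - 1.7329 = 0.0109 nats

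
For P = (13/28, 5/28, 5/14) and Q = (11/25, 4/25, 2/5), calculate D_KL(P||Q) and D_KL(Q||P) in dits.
D_KL(P||Q) = 0.0018, D_KL(Q||P) = 0.0018

KL divergence is not symmetric: D_KL(P||Q) ≠ D_KL(Q||P) in general.

D_KL(P||Q) = 0.0018 dits
D_KL(Q||P) = 0.0018 dits

In this case they happen to be equal (to 4 decimal places).

This asymmetry is why KL divergence is not a true distance metric.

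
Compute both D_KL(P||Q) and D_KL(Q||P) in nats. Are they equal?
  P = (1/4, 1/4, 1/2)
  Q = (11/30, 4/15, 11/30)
D_KL(P||Q) = 0.0432, D_KL(Q||P) = 0.0439

KL divergence is not symmetric: D_KL(P||Q) ≠ D_KL(Q||P) in general.

D_KL(P||Q) = 0.0432 nats
D_KL(Q||P) = 0.0439 nats

No, they are not equal!

This asymmetry is why KL divergence is not a true distance metric.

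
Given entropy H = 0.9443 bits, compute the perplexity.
1.9243

Perplexity is 2^H (or exp(H) for natural log).

H = 0.9443 bits
Perplexity = 2^0.9443 = 1.9243

Interpretation: The model's uncertainty is equivalent to choosing uniformly among 1.9 options.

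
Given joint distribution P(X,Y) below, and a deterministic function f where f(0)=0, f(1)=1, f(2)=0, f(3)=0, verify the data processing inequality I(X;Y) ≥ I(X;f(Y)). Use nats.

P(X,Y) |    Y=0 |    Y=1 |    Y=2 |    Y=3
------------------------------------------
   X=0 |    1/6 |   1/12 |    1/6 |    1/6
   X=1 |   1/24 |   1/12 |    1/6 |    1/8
I(X;Y) = 0.0292, I(X;f(Y)) = 0.0028, inequality holds: 0.0292 ≥ 0.0028

Data Processing Inequality: For any Markov chain X → Y → Z, we have I(X;Y) ≥ I(X;Z).

Here Z = f(Y) is a deterministic function of Y, forming X → Y → Z.

Original I(X;Y) = 0.0292 nats

After applying f:
P(X,Z) where Z=f(Y):
- P(X,Z=0) = P(X,Y=0) + P(X,Y=2) + P(X,Y=3)
- P(X,Z=1) = P(X,Y=1)

I(X;Z) = I(X;f(Y)) = 0.0028 nats

Verification: 0.0292 ≥ 0.0028 ✓

Information cannot be created by processing; the function f can only lose information about X.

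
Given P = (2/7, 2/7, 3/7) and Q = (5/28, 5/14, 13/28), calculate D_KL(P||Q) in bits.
0.0523 bits

KL divergence: D_KL(P||Q) = Σ p(x) log(p(x)/q(x))

Computing term by term:
  x=0: 2/7 × log_2[(2/7)/(5/28)] = 2/7 × 0.6781 = 0.1937
  x=1: 2/7 × log_2[(2/7)/(5/14)] = 2/7 × -0.3219 = -0.0920
  x=2: 3/7 × log_2[(3/7)/(13/28)] = 3/7 × -0.1155 = -0.0495

D_KL(P||Q) = 0.0523 bits

Note: KL divergence is always non-negative and equals 0 iff P = Q.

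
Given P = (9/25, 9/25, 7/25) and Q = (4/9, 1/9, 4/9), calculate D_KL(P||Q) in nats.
0.2180 nats

KL divergence: D_KL(P||Q) = Σ p(x) log(p(x)/q(x))

Computing term by term:
  x=0: 9/25 × log_e[(9/25)/(4/9)] = 9/25 × -0.2107 = -0.0759
  x=1: 9/25 × log_e[(9/25)/(1/9)] = 9/25 × 1.1756 = 0.4232
  x=2: 7/25 × log_e[(7/25)/(4/9)] = 7/25 × -0.4620 = -0.1294

D_KL(P||Q) = 0.2180 nats

Note: KL divergence is always non-negative and equals 0 iff P = Q.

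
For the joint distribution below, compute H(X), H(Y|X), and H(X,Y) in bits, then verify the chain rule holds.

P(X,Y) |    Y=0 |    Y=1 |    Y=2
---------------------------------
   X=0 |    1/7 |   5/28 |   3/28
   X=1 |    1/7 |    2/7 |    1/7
H(X,Y) = 2.5086, H(X) = 0.9852, H(Y|X) = 1.5234 (all in bits)

Chain rule: H(X,Y) = H(X) + H(Y|X)

Left side — joint entropy directly:
H(X,Y) = -Σ p(x,y) log p(x,y) = 2.5086 bits

Right side — compute H(Y|X) from the conditional distributions:
P(X) = (3/7, 4/7), so H(X) = 0.9852 bits
H(Y|X) = Σ_x P(X=x) · H(Y|X=x):
  P(Y|X=0) = (1/3, 5/12, 1/4), H(Y|X=0) = 1.5546, weight P(X=0) = 3/7
  P(Y|X=1) = (1/4, 1/2, 1/4), H(Y|X=1) = 1.5000, weight P(X=1) = 4/7
H(Y|X) = 1.5234 bits

H(X) + H(Y|X) = 0.9852 + 1.5234 = 2.5086 bits

Both sides equal 2.5086 bits. ✓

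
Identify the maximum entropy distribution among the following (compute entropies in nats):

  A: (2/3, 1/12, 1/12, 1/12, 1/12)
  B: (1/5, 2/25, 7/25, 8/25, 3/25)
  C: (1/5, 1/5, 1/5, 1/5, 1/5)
C

For a discrete distribution over n outcomes, entropy is maximized by the uniform distribution.

Computing entropies:
H(A) = 1.0986 nats
H(B) = 1.4994 nats
H(C) = 1.6094 nats

The uniform distribution (where all probabilities equal 1/5) achieves the maximum entropy of log_e(5) = 1.6094 nats.

Distribution C has the highest entropy.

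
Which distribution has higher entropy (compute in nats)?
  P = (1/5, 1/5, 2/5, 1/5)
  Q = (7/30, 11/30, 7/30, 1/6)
Q

Computing entropies in nats:
H(P) = 1.3322
H(Q) = 1.3456

Distribution Q has higher entropy.

Intuition: The distribution closer to uniform (more spread out) has higher entropy.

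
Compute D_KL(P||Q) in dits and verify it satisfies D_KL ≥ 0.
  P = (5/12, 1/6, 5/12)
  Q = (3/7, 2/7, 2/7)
0.0242 dits

KL divergence satisfies the Gibbs inequality: D_KL(P||Q) ≥ 0 for all distributions P, Q.

D_KL(P||Q) = Σ p(x) log(p(x)/q(x))
Term by term:
  x=0: 5/12 × log_10[(5/12)/(3/7)] = -0.0051
  x=1: 1/6 × log_10[(1/6)/(2/7)] = -0.0390
  x=2: 5/12 × log_10[(5/12)/(2/7)] = 0.0683
D_KL(P||Q) = 0.0242 dits

D_KL(P||Q) = 0.0242 ≥ 0 ✓

This non-negativity is a fundamental property: relative entropy cannot be negative because it measures how different Q is from P.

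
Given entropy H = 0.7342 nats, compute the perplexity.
2.0838

Perplexity is e^H (or exp(H) for natural log).

H = 0.7342 nats
Perplexity = e^0.7342 = 2.0838

Interpretation: The model's uncertainty is equivalent to choosing uniformly among 2.1 options.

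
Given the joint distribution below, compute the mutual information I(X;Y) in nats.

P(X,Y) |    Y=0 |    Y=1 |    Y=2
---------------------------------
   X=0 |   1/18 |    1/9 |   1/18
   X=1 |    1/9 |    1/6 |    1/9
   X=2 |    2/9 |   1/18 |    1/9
0.0670 nats

Mutual information: I(X;Y) = H(X) + H(Y) - H(X,Y)

Marginals:
P(X) = (2/9, 7/18, 7/18), H(X) = 1.0688 nats
P(Y) = (7/18, 1/3, 5/18), H(Y) = 1.0893 nats

Joint entropy: H(X,Y) = 2.0911 nats

I(X;Y) = 1.0688 + 1.0893 - 2.0911 = 0.0670 nats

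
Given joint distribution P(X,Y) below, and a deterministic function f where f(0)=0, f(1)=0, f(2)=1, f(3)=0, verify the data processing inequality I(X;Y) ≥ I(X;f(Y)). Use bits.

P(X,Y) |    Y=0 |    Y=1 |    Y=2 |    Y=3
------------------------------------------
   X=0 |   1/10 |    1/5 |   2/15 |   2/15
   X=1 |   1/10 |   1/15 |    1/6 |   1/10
I(X;Y) = 0.0436, I(X;f(Y)) = 0.0187, inequality holds: 0.0436 ≥ 0.0187

Data Processing Inequality: For any Markov chain X → Y → Z, we have I(X;Y) ≥ I(X;Z).

Here Z = f(Y) is a deterministic function of Y, forming X → Y → Z.

Original I(X;Y) = 0.0436 bits

After applying f:
P(X,Z) where Z=f(Y):
- P(X,Z=0) = P(X,Y=0) + P(X,Y=1) + P(X,Y=3)
- P(X,Z=1) = P(X,Y=2)

I(X;Z) = I(X;f(Y)) = 0.0187 bits

Verification: 0.0436 ≥ 0.0187 ✓

Information cannot be created by processing; the function f can only lose information about X.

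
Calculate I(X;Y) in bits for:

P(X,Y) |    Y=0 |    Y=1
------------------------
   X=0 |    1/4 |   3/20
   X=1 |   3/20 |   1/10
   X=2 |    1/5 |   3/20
0.0016 bits

Mutual information: I(X;Y) = H(X) + H(Y) - H(X,Y)

Marginals:
P(X) = (2/5, 1/4, 7/20), H(X) = 1.5589 bits
P(Y) = (3/5, 2/5), H(Y) = 0.9710 bits

Joint entropy: H(X,Y) = 2.5282 bits

I(X;Y) = 1.5589 + 0.9710 - 2.5282 = 0.0016 bits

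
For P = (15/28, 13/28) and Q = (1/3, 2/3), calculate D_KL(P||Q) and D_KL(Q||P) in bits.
D_KL(P||Q) = 0.1244, D_KL(Q||P) = 0.1198

KL divergence is not symmetric: D_KL(P||Q) ≠ D_KL(Q||P) in general.

D_KL(P||Q) = 0.1244 bits
D_KL(Q||P) = 0.1198 bits

No, they are not equal!

This asymmetry is why KL divergence is not a true distance metric.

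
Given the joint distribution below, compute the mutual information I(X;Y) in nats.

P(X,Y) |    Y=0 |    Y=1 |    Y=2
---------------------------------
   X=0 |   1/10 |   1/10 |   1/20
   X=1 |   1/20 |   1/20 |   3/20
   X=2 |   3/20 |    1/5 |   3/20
0.0503 nats

Mutual information: I(X;Y) = H(X) + H(Y) - H(X,Y)

Marginals:
P(X) = (1/4, 1/4, 1/2), H(X) = 1.0397 nats
P(Y) = (3/10, 7/20, 7/20), H(Y) = 1.0961 nats

Joint entropy: H(X,Y) = 2.0855 nats

I(X;Y) = 1.0397 + 1.0961 - 2.0855 = 0.0503 nats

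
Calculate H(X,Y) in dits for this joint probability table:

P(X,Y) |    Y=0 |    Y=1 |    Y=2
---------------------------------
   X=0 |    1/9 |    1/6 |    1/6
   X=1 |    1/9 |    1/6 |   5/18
0.7557 dits

Joint entropy is H(X,Y) = -Σ_{x,y} p(x,y) log p(x,y).

Summing over all non-zero entries:
H(X,Y) = -[1/9·log_10(1/9) + 1/6·log_10(1/6) + 1/6·log_10(1/6) + 1/9·log_10(1/9) + 1/6·log_10(1/6) + 5/18·log_10(5/18)]
H(X,Y) = 0.7557 dits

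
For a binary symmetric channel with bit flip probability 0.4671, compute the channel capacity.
0.0031 bits

For a binary symmetric channel (BSC) with error probability p:
Capacity C = 1 - H(p) bits per symbol

where H(p) = -p log₂(p) - (1-p) log₂(1-p) is the binary entropy function.

H(0.4671) = 0.9969 bits
C = 1 - 0.9969 = 0.0031 bits per symbol

This means we can reliably transmit up to 0.0031 bits of information per channel use.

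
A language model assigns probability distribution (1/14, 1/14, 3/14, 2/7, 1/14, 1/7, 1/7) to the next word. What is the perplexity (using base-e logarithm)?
6.1075

Perplexity is e^H (or exp(H) for natural log).

First, H = -Σ p log p = 1.8095 nats
Perplexity = e^1.8095 = 6.1075

Interpretation: The model's uncertainty is equivalent to choosing uniformly among 6.1 options.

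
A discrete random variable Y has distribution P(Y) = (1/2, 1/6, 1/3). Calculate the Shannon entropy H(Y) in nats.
1.0114 nats

Shannon entropy is H(X) = -Σ p(x) log p(x).

For P = (1/2, 1/6, 1/3):
H = -1/2 × log_e(1/2) -1/6 × log_e(1/6) -1/3 × log_e(1/3)
H = 1.0114 nats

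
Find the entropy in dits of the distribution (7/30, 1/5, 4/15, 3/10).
0.5972 dits

Shannon entropy is H(X) = -Σ p(x) log p(x).

For P = (7/30, 1/5, 4/15, 3/10):
H = -7/30 × log_10(7/30) -1/5 × log_10(1/5) -4/15 × log_10(4/15) -3/10 × log_10(3/10)
H = 0.5972 dits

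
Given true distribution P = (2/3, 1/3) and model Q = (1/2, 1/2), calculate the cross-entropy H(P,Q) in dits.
0.3010 dits

Cross-entropy: H(P,Q) = -Σ p(x) log q(x)

Alternatively: H(P,Q) = H(P) + D_KL(P||Q)
H(P) = 0.2764 dits
D_KL(P||Q) = 0.0246 dits

H(P,Q) = 0.2764 + 0.0246 = 0.3010 dits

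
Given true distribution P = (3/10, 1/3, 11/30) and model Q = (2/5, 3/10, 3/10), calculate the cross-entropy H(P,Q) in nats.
1.1177 nats

Cross-entropy: H(P,Q) = -Σ p(x) log q(x)

Alternatively: H(P,Q) = H(P) + D_KL(P||Q)
H(P) = 1.0953 nats
D_KL(P||Q) = 0.0224 nats

H(P,Q) = 1.0953 + 0.0224 = 1.1177 nats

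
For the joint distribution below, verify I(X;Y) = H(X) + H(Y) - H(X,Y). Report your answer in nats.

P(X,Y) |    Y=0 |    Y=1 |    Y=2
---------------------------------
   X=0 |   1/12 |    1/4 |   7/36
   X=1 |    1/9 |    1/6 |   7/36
I(X;Y) = 0.0088 nats

Mutual information has multiple equivalent forms:
- I(X;Y) = H(X) - H(X|Y)
- I(X;Y) = H(Y) - H(Y|X)
- I(X;Y) = H(X) + H(Y) - H(X,Y)

Computing all quantities:
H(X) = 0.6916, H(Y) = 1.0505, H(X,Y) = 1.7333
H(X|Y) = 0.6828, H(Y|X) = 1.0417

Verification:
H(X) - H(X|Y) = 0.6916 - 0.6828 = 0.0088
H(Y) - H(Y|X) = 1.0505 - 1.0417 = 0.0088
H(X) + H(Y) - H(X,Y) = 0.6916 + 1.0505 - 1.7333 = 0.0088

All forms give I(X;Y) = 0.0088 nats. ✓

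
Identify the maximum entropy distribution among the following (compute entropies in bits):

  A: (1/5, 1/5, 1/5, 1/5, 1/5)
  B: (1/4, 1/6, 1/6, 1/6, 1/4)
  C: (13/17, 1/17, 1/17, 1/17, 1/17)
A

For a discrete distribution over n outcomes, entropy is maximized by the uniform distribution.

Computing entropies:
H(A) = 2.3219 bits
H(B) = 2.2925 bits
H(C) = 1.2577 bits

The uniform distribution (where all probabilities equal 1/5) achieves the maximum entropy of log_2(5) = 2.3219 bits.

Distribution A has the highest entropy.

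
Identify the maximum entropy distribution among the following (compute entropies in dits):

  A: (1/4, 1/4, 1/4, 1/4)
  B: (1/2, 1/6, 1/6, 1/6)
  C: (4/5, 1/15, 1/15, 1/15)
A

For a discrete distribution over n outcomes, entropy is maximized by the uniform distribution.

Computing entropies:
H(A) = 0.6021 dits
H(B) = 0.5396 dits
H(C) = 0.3127 dits

The uniform distribution (where all probabilities equal 1/4) achieves the maximum entropy of log_10(4) = 0.6021 dits.

Distribution A has the highest entropy.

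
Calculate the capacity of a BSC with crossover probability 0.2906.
0.1305 bits

For a binary symmetric channel (BSC) with error probability p:
Capacity C = 1 - H(p) bits per symbol

where H(p) = -p log₂(p) - (1-p) log₂(1-p) is the binary entropy function.

H(0.2906) = 0.8695 bits
C = 1 - 0.8695 = 0.1305 bits per symbol

This means we can reliably transmit up to 0.1305 bits of information per channel use.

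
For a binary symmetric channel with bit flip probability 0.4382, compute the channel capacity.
0.0110 bits

For a binary symmetric channel (BSC) with error probability p:
Capacity C = 1 - H(p) bits per symbol

where H(p) = -p log₂(p) - (1-p) log₂(1-p) is the binary entropy function.

H(0.4382) = 0.9890 bits
C = 1 - 0.9890 = 0.0110 bits per symbol

This means we can reliably transmit up to 0.0110 bits of information per channel use.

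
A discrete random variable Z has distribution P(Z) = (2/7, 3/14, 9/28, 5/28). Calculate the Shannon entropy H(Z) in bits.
1.9628 bits

Shannon entropy is H(X) = -Σ p(x) log p(x).

For P = (2/7, 3/14, 9/28, 5/28):
H = -2/7 × log_2(2/7) -3/14 × log_2(3/14) -9/28 × log_2(9/28) -5/28 × log_2(5/28)
H = 1.9628 bits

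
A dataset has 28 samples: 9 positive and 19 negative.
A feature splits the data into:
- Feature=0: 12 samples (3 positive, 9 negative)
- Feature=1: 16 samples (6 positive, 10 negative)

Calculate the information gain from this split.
0.0128 bits

Information Gain = H(Y) - H(Y|Feature)

Before split:
P(positive) = 9/28 = 0.3214
H(Y) = 0.9059 bits

After split:
Feature=0: H = 0.8113 bits (weight = 12/28)
Feature=1: H = 0.9544 bits (weight = 16/28)
H(Y|Feature) = (12/28)×0.8113 + (16/28)×0.9544 = 0.8931 bits

Information Gain = 0.9059 - 0.8931 = 0.0128 bits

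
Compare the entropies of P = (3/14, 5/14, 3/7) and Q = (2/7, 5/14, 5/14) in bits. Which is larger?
Q

Computing entropies in bits:
H(P) = 1.5306
H(Q) = 1.5774

Distribution Q has higher entropy.

Intuition: The distribution closer to uniform (more spread out) has higher entropy.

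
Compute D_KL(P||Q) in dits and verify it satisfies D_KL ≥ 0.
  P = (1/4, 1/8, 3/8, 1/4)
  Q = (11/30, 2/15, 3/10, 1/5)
0.0155 dits

KL divergence satisfies the Gibbs inequality: D_KL(P||Q) ≥ 0 for all distributions P, Q.

D_KL(P||Q) = Σ p(x) log(p(x)/q(x))
Term by term:
  x=0: 1/4 × log_10[(1/4)/(11/30)] = -0.0416
  x=1: 1/8 × log_10[(1/8)/(2/15)] = -0.0035
  x=2: 3/8 × log_10[(3/8)/(3/10)] = 0.0363
  x=3: 1/4 × log_10[(1/4)/(1/5)] = 0.0242
D_KL(P||Q) = 0.0155 dits

D_KL(P||Q) = 0.0155 ≥ 0 ✓

This non-negativity is a fundamental property: relative entropy cannot be negative because it measures how different Q is from P.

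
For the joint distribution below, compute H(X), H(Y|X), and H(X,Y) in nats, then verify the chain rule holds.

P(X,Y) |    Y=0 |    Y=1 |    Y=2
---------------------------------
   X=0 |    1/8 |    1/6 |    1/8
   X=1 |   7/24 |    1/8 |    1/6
H(X,Y) = 1.7364, H(X) = 0.6792, H(Y|X) = 1.0572 (all in nats)

Chain rule: H(X,Y) = H(X) + H(Y|X)

Left side — joint entropy directly:
H(X,Y) = -Σ p(x,y) log p(x,y) = 1.7364 nats

Right side — compute H(Y|X) from the conditional distributions:
P(X) = (5/12, 7/12), so H(X) = 0.6792 nats
H(Y|X) = Σ_x P(X=x) · H(Y|X=x):
  P(Y|X=0) = (3/10, 2/5, 3/10), H(Y|X=0) = 1.0889, weight P(X=0) = 5/12
  P(Y|X=1) = (1/2, 3/14, 2/7), H(Y|X=1) = 1.0346, weight P(X=1) = 7/12
H(Y|X) = 1.0572 nats

H(X) + H(Y|X) = 0.6792 + 1.0572 = 1.7364 nats

Both sides equal 1.7364 nats. ✓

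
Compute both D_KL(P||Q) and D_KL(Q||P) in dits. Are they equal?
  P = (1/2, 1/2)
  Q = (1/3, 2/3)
D_KL(P||Q) = 0.0256, D_KL(Q||P) = 0.0246

KL divergence is not symmetric: D_KL(P||Q) ≠ D_KL(Q||P) in general.

D_KL(P||Q) = 0.0256 dits
D_KL(Q||P) = 0.0246 dits

No, they are not equal!

This asymmetry is why KL divergence is not a true distance metric.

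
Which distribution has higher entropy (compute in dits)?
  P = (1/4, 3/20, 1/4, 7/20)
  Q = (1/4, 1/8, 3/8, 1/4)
P

Computing entropies in dits:
H(P) = 0.5842
H(Q) = 0.5737

Distribution P has higher entropy.

Intuition: The distribution closer to uniform (more spread out) has higher entropy.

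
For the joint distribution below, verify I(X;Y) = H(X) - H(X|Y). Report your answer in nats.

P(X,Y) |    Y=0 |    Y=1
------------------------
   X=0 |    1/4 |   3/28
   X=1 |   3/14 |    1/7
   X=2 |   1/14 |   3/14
I(X;Y) = 0.0714 nats

Mutual information has multiple equivalent forms:
- I(X;Y) = H(X) - H(X|Y)
- I(X;Y) = H(Y) - H(Y|X)
- I(X;Y) = H(X) + H(Y) - H(X,Y)

Computing all quantities:
H(X) = 1.0934, H(Y) = 0.6906, H(X,Y) = 1.7126
H(X|Y) = 1.0220, H(Y|X) = 0.6192

Verification:
H(X) - H(X|Y) = 1.0934 - 1.0220 = 0.0714
H(Y) - H(Y|X) = 0.6906 - 0.6192 = 0.0714
H(X) + H(Y) - H(X,Y) = 1.0934 + 0.6906 - 1.7126 = 0.0714

All forms give I(X;Y) = 0.0714 nats. ✓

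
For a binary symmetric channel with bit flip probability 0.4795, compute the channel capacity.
0.0012 bits

For a binary symmetric channel (BSC) with error probability p:
Capacity C = 1 - H(p) bits per symbol

where H(p) = -p log₂(p) - (1-p) log₂(1-p) is the binary entropy function.

H(0.4795) = 0.9988 bits
C = 1 - 0.9988 = 0.0012 bits per symbol

This means we can reliably transmit up to 0.0012 bits of information per channel use.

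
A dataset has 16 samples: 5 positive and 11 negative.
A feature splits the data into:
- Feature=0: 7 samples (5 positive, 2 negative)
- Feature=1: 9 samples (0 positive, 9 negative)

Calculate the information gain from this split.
0.5184 bits

Information Gain = H(Y) - H(Y|Feature)

Before split:
P(positive) = 5/16 = 0.3125
H(Y) = 0.8960 bits

After split:
Feature=0: H = 0.8631 bits (weight = 7/16)
Feature=1: H = 0.0000 bits (weight = 9/16)
H(Y|Feature) = (7/16)×0.8631 + (9/16)×0.0000 = 0.3776 bits

Information Gain = 0.8960 - 0.3776 = 0.5184 bits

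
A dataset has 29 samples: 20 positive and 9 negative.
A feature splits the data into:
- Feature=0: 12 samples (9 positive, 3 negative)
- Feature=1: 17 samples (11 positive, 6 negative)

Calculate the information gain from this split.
0.0088 bits

Information Gain = H(Y) - H(Y|Feature)

Before split:
P(positive) = 20/29 = 0.6897
H(Y) = 0.8936 bits

After split:
Feature=0: H = 0.8113 bits (weight = 12/29)
Feature=1: H = 0.9367 bits (weight = 17/29)
H(Y|Feature) = (12/29)×0.8113 + (17/29)×0.9367 = 0.8848 bits

Information Gain = 0.8936 - 0.8848 = 0.0088 bits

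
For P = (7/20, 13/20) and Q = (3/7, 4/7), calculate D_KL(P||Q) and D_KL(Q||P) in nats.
D_KL(P||Q) = 0.0129, D_KL(Q||P) = 0.0132

KL divergence is not symmetric: D_KL(P||Q) ≠ D_KL(Q||P) in general.

D_KL(P||Q) = 0.0129 nats
D_KL(Q||P) = 0.0132 nats

No, they are not equal!

This asymmetry is why KL divergence is not a true distance metric.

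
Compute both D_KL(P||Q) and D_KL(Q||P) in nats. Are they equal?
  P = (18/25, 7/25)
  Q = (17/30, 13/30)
D_KL(P||Q) = 0.0501, D_KL(Q||P) = 0.0535

KL divergence is not symmetric: D_KL(P||Q) ≠ D_KL(Q||P) in general.

D_KL(P||Q) = 0.0501 nats
D_KL(Q||P) = 0.0535 nats

No, they are not equal!

This asymmetry is why KL divergence is not a true distance metric.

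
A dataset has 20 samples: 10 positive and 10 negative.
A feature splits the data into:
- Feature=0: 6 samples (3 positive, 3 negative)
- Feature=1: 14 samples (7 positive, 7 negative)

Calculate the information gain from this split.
0.0000 bits

Information Gain = H(Y) - H(Y|Feature)

Before split:
P(positive) = 10/20 = 0.5000
H(Y) = 1.0000 bits

After split:
Feature=0: H = 1.0000 bits (weight = 6/20)
Feature=1: H = 1.0000 bits (weight = 14/20)
H(Y|Feature) = (6/20)×1.0000 + (14/20)×1.0000 = 1.0000 bits

Information Gain = 1.0000 - 1.0000 = 0.0000 bits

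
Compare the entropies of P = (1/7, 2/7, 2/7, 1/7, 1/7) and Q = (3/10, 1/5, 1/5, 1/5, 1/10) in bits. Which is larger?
Q

Computing entropies in bits:
H(P) = 2.2359
H(Q) = 2.2464

Distribution Q has higher entropy.

Intuition: The distribution closer to uniform (more spread out) has higher entropy.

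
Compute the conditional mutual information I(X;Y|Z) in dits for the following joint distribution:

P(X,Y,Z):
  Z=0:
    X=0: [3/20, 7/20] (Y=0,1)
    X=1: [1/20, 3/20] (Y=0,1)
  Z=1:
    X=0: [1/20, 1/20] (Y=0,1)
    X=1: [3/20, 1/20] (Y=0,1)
0.0044 dits

Conditional mutual information: I(X;Y|Z) = H(X|Z) + H(Y|Z) - H(X,Y|Z)

H(Z) = 0.2653
H(X,Z) = 0.5301 → H(X|Z) = 0.2648
H(Y,Z) = 0.5301 → H(Y|Z) = 0.2648
H(X,Y,Z) = 0.7905 → H(X,Y|Z) = 0.5252

I(X;Y|Z) = 0.2648 + 0.2648 - 0.5252 = 0.0044 dits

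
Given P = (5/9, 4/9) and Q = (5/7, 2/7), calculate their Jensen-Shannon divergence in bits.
0.0197 bits

Jensen-Shannon divergence is:
JSD(P||Q) = 0.5 × D_KL(P||M) + 0.5 × D_KL(Q||M)
where M = 0.5 × (P + Q) is the mixture distribution.

M = 0.5 × (5/9, 4/9) + 0.5 × (5/7, 2/7) = (0.634921, 0.365079)

D_KL(P||M) = 0.0191 bits
D_KL(Q||M) = 0.0203 bits

JSD(P||Q) = 0.5 × 0.0191 + 0.5 × 0.0203 = 0.0197 bits

Unlike KL divergence, JSD is symmetric and bounded: 0 ≤ JSD ≤ log(2).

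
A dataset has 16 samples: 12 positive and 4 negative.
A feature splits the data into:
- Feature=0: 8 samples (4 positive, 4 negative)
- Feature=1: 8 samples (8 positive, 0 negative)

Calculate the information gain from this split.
0.3113 bits

Information Gain = H(Y) - H(Y|Feature)

Before split:
P(positive) = 12/16 = 0.7500
H(Y) = 0.8113 bits

After split:
Feature=0: H = 1.0000 bits (weight = 8/16)
Feature=1: H = 0.0000 bits (weight = 8/16)
H(Y|Feature) = (8/16)×1.0000 + (8/16)×0.0000 = 0.5000 bits

Information Gain = 0.8113 - 0.5000 = 0.3113 bits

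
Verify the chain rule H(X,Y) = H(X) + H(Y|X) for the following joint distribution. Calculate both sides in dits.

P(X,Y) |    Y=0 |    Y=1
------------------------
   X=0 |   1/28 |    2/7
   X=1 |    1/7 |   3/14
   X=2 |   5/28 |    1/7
H(X,Y) = 0.7256, H(X) = 0.4766, H(Y|X) = 0.2490 (all in dits)

Chain rule: H(X,Y) = H(X) + H(Y|X)

Left side — joint entropy directly:
H(X,Y) = -Σ p(x,y) log p(x,y) = 0.7256 dits

Right side — compute H(Y|X) from the conditional distributions:
P(X) = (9/28, 5/14, 9/28), so H(X) = 0.4766 dits
H(Y|X) = Σ_x P(X=x) · H(Y|X=x):
  P(Y|X=0) = (1/9, 8/9), H(Y|X=0) = 0.1515, weight P(X=0) = 9/28
  P(Y|X=1) = (2/5, 3/5), H(Y|X=1) = 0.2923, weight P(X=1) = 5/14
  P(Y|X=2) = (5/9, 4/9), H(Y|X=2) = 0.2983, weight P(X=2) = 9/28
H(Y|X) = 0.2490 dits

H(X) + H(Y|X) = 0.4766 + 0.2490 = 0.7256 dits

Both sides equal 0.7256 dits. ✓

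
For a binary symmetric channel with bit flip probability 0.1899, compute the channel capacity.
0.2987 bits

For a binary symmetric channel (BSC) with error probability p:
Capacity C = 1 - H(p) bits per symbol

where H(p) = -p log₂(p) - (1-p) log₂(1-p) is the binary entropy function.

H(0.1899) = 0.7013 bits
C = 1 - 0.7013 = 0.2987 bits per symbol

This means we can reliably transmit up to 0.2987 bits of information per channel use.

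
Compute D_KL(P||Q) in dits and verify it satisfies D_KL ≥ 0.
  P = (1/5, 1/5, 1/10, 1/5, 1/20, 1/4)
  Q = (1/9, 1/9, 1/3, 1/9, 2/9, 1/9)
0.1565 dits

KL divergence satisfies the Gibbs inequality: D_KL(P||Q) ≥ 0 for all distributions P, Q.

D_KL(P||Q) = Σ p(x) log(p(x)/q(x))
Term by term:
  x=0: 1/5 × log_10[(1/5)/(1/9)] = 0.0511
  x=1: 1/5 × log_10[(1/5)/(1/9)] = 0.0511
  x=2: 1/10 × log_10[(1/10)/(1/3)] = -0.0523
  x=3: 1/5 × log_10[(1/5)/(1/9)] = 0.0511
  x=4: 1/20 × log_10[(1/20)/(2/9)] = -0.0324
  x=5: 1/4 × log_10[(1/4)/(1/9)] = 0.0880
D_KL(P||Q) = 0.1565 dits

D_KL(P||Q) = 0.1565 ≥ 0 ✓

This non-negativity is a fundamental property: relative entropy cannot be negative because it measures how different Q is from P.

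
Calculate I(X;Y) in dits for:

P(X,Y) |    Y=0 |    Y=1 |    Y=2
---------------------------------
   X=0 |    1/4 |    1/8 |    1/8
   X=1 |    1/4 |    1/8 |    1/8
0.0000 dits

Mutual information: I(X;Y) = H(X) + H(Y) - H(X,Y)

Marginals:
P(X) = (1/2, 1/2), H(X) = 0.3010 dits
P(Y) = (1/2, 1/4, 1/4), H(Y) = 0.4515 dits

Joint entropy: H(X,Y) = 0.7526 dits

I(X;Y) = 0.3010 + 0.4515 - 0.7526 = 0.0000 dits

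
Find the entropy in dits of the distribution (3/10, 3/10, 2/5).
0.4729 dits

Shannon entropy is H(X) = -Σ p(x) log p(x).

For P = (3/10, 3/10, 2/5):
H = -3/10 × log_10(3/10) -3/10 × log_10(3/10) -2/5 × log_10(2/5)
H = 0.4729 dits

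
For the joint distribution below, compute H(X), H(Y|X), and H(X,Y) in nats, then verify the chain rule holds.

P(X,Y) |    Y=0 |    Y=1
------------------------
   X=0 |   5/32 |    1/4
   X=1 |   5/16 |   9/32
H(X,Y) = 1.3569, H(X) = 0.6755, H(Y|X) = 0.6814 (all in nats)

Chain rule: H(X,Y) = H(X) + H(Y|X)

Left side — joint entropy directly:
H(X,Y) = -Σ p(x,y) log p(x,y) = 1.3569 nats

Right side — compute H(Y|X) from the conditional distributions:
P(X) = (13/32, 19/32), so H(X) = 0.6755 nats
H(Y|X) = Σ_x P(X=x) · H(Y|X=x):
  P(Y|X=0) = (5/13, 8/13), H(Y|X=0) = 0.6663, weight P(X=0) = 13/32
  P(Y|X=1) = (10/19, 9/19), H(Y|X=1) = 0.6918, weight P(X=1) = 19/32
H(Y|X) = 0.6814 nats

H(X) + H(Y|X) = 0.6755 + 0.6814 = 1.3569 nats

Both sides equal 1.3569 nats. ✓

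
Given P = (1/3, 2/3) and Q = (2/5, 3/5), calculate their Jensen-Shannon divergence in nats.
0.0024 nats

Jensen-Shannon divergence is:
JSD(P||Q) = 0.5 × D_KL(P||M) + 0.5 × D_KL(Q||M)
where M = 0.5 × (P + Q) is the mixture distribution.

M = 0.5 × (1/3, 2/3) + 0.5 × (2/5, 3/5) = (11/30, 19/30)

D_KL(P||M) = 0.0024 nats
D_KL(Q||M) = 0.0024 nats

JSD(P||Q) = 0.5 × 0.0024 + 0.5 × 0.0024 = 0.0024 nats

Unlike KL divergence, JSD is symmetric and bounded: 0 ≤ JSD ≤ log(2).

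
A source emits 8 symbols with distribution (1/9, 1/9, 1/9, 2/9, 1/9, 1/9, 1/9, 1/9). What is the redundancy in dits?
0.0157 dits

Redundancy measures how far a source is from maximum entropy:
R = H_max - H(X)

Maximum entropy for 8 symbols: H_max = log_10(8) = 0.9031 dits
Actual entropy: H(X) = 0.8873 dits
Redundancy: R = 0.9031 - 0.8873 = 0.0157 dits

This redundancy represents potential for compression: the source could be compressed by 0.0157 dits per symbol.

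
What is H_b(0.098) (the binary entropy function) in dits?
0.1393 dits

The binary entropy function is:
H(p) = -p log(p) - (1-p) log(1-p)

H(0.098) = -0.098 × log_10(0.098) - 0.902 × log_10(0.902)
H(0.098) = 0.1393 dits

Note: Binary entropy is maximized at p=0.5 (H=1 bit) and minimized at p=0 or p=1 (H=0).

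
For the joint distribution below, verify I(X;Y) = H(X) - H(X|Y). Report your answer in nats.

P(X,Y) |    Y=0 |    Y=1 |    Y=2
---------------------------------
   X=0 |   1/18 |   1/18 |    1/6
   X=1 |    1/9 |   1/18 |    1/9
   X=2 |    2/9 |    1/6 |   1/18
I(X;Y) = 0.0993 nats

Mutual information has multiple equivalent forms:
- I(X;Y) = H(X) - H(X|Y)
- I(X;Y) = H(Y) - H(Y|X)
- I(X;Y) = H(X) + H(Y) - H(X,Y)

Computing all quantities:
H(X) = 1.0720, H(Y) = 1.0893, H(X,Y) = 2.0621
H(X|Y) = 0.9728, H(Y|X) = 0.9900

Verification:
H(X) - H(X|Y) = 1.0720 - 0.9728 = 0.0993
H(Y) - H(Y|X) = 1.0893 - 0.9900 = 0.0993
H(X) + H(Y) - H(X,Y) = 1.0720 + 1.0893 - 2.0621 = 0.0993

All forms give I(X;Y) = 0.0993 nats. ✓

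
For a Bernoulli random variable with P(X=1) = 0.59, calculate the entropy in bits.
0.9765 bits

The binary entropy function is:
H(p) = -p log(p) - (1-p) log(1-p)

H(0.59) = -0.59 × log_2(0.59) - 0.41 × log_2(0.41)
H(0.59) = 0.9765 bits

Note: Binary entropy is maximized at p=0.5 (H=1 bit) and minimized at p=0 or p=1 (H=0).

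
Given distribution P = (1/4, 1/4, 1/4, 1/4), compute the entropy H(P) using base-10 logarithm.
0.6021 dits

Shannon entropy is H(X) = -Σ p(x) log p(x).

For P = (1/4, 1/4, 1/4, 1/4):
H = -1/4 × log_10(1/4) -1/4 × log_10(1/4) -1/4 × log_10(1/4) -1/4 × log_10(1/4)
H = 0.6021 dits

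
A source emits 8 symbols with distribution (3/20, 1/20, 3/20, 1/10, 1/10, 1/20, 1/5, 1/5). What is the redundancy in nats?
0.1064 nats

Redundancy measures how far a source is from maximum entropy:
R = H_max - H(X)

Maximum entropy for 8 symbols: H_max = log_e(8) = 2.0794 nats
Actual entropy: H(X) = 1.9730 nats
Redundancy: R = 2.0794 - 1.9730 = 0.1064 nats

This redundancy represents potential for compression: the source could be compressed by 0.1064 nats per symbol.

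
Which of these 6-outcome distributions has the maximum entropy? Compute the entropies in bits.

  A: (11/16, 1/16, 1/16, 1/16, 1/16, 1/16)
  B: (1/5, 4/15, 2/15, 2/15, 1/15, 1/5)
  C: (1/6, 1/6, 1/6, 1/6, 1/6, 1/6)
C

For a discrete distribution over n outcomes, entropy is maximized by the uniform distribution.

Computing entropies:
H(A) = 1.6216 bits
H(B) = 2.4729 bits
H(C) = 2.5850 bits

The uniform distribution (where all probabilities equal 1/6) achieves the maximum entropy of log_2(6) = 2.5850 bits.

Distribution C has the highest entropy.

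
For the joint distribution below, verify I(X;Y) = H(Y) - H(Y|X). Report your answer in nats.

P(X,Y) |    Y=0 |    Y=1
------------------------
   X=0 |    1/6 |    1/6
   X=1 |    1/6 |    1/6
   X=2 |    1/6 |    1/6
I(X;Y) = 0.0000 nats

Mutual information has multiple equivalent forms:
- I(X;Y) = H(X) - H(X|Y)
- I(X;Y) = H(Y) - H(Y|X)
- I(X;Y) = H(X) + H(Y) - H(X,Y)

Computing all quantities:
H(X) = 1.0986, H(Y) = 0.6931, H(X,Y) = 1.7918
H(X|Y) = 1.0986, H(Y|X) = 0.6931

Verification:
H(X) - H(X|Y) = 1.0986 - 1.0986 = 0.0000
H(Y) - H(Y|X) = 0.6931 - 0.6931 = 0.0000
H(X) + H(Y) - H(X,Y) = 1.0986 + 0.6931 - 1.7918 = 0.0000

All forms give I(X;Y) = 0.0000 nats. ✓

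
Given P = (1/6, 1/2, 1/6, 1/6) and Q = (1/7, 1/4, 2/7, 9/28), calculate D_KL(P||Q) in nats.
0.1730 nats

KL divergence: D_KL(P||Q) = Σ p(x) log(p(x)/q(x))

Computing term by term:
  x=0: 1/6 × log_e[(1/6)/(1/7)] = 1/6 × 0.1542 = 0.0257
  x=1: 1/2 × log_e[(1/2)/(1/4)] = 1/2 × 0.6931 = 0.3466
  x=2: 1/6 × log_e[(1/6)/(2/7)] = 1/6 × -0.5390 = -0.0898
  x=3: 1/6 × log_e[(1/6)/(9/28)] = 1/6 × -0.6568 = -0.1095

D_KL(P||Q) = 0.1730 nats

Note: KL divergence is always non-negative and equals 0 iff P = Q.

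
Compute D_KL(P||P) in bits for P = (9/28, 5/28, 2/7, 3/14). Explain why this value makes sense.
0.0000 bits

KL divergence satisfies the Gibbs inequality: D_KL(P||Q) ≥ 0 for all distributions P, Q.

D_KL(P||Q) = Σ p(x) log(p(x)/q(x))
Each term is p(x) × log_2(p(x)/p(x)) = p(x) × log_2(1) = 0, so the sum is 0.
D_KL(P||Q) = 0.0000 bits

When P = Q, the KL divergence is exactly 0, as there is no 'divergence' between identical distributions.

This non-negativity is a fundamental property: relative entropy cannot be negative because it measures how different Q is from P.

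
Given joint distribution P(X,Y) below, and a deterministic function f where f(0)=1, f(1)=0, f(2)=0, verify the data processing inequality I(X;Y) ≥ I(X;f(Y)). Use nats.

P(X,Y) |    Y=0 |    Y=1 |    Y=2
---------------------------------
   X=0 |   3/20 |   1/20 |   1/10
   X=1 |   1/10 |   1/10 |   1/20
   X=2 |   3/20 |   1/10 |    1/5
I(X;Y) = 0.0360, I(X;f(Y)) = 0.0104, inequality holds: 0.0360 ≥ 0.0104

Data Processing Inequality: For any Markov chain X → Y → Z, we have I(X;Y) ≥ I(X;Z).

Here Z = f(Y) is a deterministic function of Y, forming X → Y → Z.

Original I(X;Y) = 0.0360 nats

After applying f:
P(X,Z) where Z=f(Y):
- P(X,Z=0) = P(X,Y=1) + P(X,Y=2)
- P(X,Z=1) = P(X,Y=0)

I(X;Z) = I(X;f(Y)) = 0.0104 nats

Verification: 0.0360 ≥ 0.0104 ✓

Information cannot be created by processing; the function f can only lose information about X.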